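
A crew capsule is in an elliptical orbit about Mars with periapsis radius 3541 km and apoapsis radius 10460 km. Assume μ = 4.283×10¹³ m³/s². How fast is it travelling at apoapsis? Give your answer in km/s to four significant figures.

Semi-major axis a = (r_p + r_a)/2 = 7000.5 km = 7.000×10⁶ m.
Vis-viva: v² = μ(2/r − 1/a) = 4.283×10¹³ × (1.912×10⁻⁷ − 1.428×10⁻⁷) = 2.071×10⁶ m²/s².
v = 1439 m/s = 1.439 km/s.

v ≈ 1.439 km/s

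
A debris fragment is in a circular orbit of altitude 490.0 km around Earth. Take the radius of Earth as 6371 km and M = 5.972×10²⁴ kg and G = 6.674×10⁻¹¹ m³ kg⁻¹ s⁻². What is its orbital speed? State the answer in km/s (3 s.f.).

v ≈ 7.62 km/s

μ = GM = 6.674×10⁻¹¹ × 5.972×10²⁴ = 3.986×10¹⁴ m³/s².
r = 6371 + 490.0 = 6861.0 km = 6.8610×10⁶ m.
For a circular orbit v = √(μ/r) = √(3.986×10¹⁴ / 6.861×10⁶) = √(5.809×10⁷) = 7622 m/s.
That is 7.622 km/s.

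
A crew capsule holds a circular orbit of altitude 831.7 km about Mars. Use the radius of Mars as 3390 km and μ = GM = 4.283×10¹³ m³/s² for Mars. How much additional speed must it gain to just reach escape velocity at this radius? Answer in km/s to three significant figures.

Δv ≈ 1.32 km/s

r = 3390 + 831.7 = 4221.7 km = 4.2217×10⁶ m.
Circular speed v_c = √(μ/r) = 3185 m/s.
Escape speed v_esc = √(2μ/r) = √2 × v_c = 4504 m/s.
Δv = v_esc − v_c = 1319 m/s = 1.319 km/s.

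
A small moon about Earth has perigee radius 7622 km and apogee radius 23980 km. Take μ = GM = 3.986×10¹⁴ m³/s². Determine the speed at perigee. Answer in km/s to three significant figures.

Semi-major axis a = (r_p + r_a)/2 = 15801 km = 1.580×10⁷ m.
Vis-viva: v² = μ(2/r − 1/a) = 3.986×10¹⁴ × (2.624×10⁻⁷ − 6.329×10⁻⁸) = 7.937×10⁷ m²/s².
v = 8909 m/s = 8.909 km/s.

v ≈ 8.91 km/s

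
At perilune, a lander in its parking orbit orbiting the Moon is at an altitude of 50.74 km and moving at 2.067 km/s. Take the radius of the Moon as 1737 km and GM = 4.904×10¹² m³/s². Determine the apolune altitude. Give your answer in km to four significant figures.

apolune altitude ≈ 4556 km

r_p = 1737 + 50.74 = 1787.7 km = 1.788×10⁶ m.
Specific energy ε = v²/2 − μ/r = -6.069×10⁵ J/kg, so a = −μ/(2ε) = 4.040×10⁶ m.
The apsides satisfy r_p + r_a = 2a, so the apolune radius is 2a − r_p = 6.293×10⁶ m = 6292.9 km.
Apolune altitude = 6292.9 − 1737 = 4555.9 km.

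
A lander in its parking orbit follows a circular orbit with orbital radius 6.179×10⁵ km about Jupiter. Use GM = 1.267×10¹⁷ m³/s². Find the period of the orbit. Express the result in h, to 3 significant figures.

T ≈ 75.3 h

r = 6.179×10⁵ km = 6.179×10⁸ m.
Kepler's third law: T = 2π√(r³/μ) = 2π√((6.179×10⁸)³ / 1.267×10¹⁷).
r³/μ = 1.862×10⁹ s², so T = 2π × 4.315×10⁴ = 2.711×10⁵ s.
Converting: 2.711×10⁵ s ÷ 3600 = 75.31 h.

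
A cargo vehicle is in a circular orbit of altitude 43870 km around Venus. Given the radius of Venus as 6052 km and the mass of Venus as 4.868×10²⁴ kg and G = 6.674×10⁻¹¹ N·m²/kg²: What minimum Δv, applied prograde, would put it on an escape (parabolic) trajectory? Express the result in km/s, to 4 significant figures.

Δv ≈ 1.057 km/s

μ = GM = 6.674×10⁻¹¹ × 4.868×10²⁴ = 3.249×10¹⁴ m³/s².
r = 6052 + 43870 = 49922 km = 4.9922×10⁷ m.
Circular speed v_c = √(μ/r) = 2551 m/s.
Escape speed v_esc = √(2μ/r) = √2 × v_c = 3608 m/s.
Δv = v_esc − v_c = 1057 m/s = 1.057 km/s.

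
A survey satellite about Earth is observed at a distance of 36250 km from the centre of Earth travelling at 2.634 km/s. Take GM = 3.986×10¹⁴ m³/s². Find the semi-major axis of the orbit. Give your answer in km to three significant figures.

a ≈ 26500 km

r = 3.625×10⁷ m.
Specific orbital energy ε = v²/2 − μ/r = (2634)²/2 − 3.986×10¹⁴/3.625×10⁷ = -7.527×10⁶ J/kg.
Since ε = −μ/(2a), a = −μ/(2ε) = 2.648×10⁷ m = 26478 km.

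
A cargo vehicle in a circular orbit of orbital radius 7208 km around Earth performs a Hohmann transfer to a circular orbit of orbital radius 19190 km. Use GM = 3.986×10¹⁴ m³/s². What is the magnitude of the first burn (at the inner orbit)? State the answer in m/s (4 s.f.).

r₁ = 7208 km = 7.208×10⁶ m.
r₂ = 19190 km = 1.919×10⁷ m.
Transfer ellipse a_t = (r₁ + r₂)/2 = 1.320×10⁷ m.
At r₁: circular v_c1 = √(μ/r₁) = 7436 m/s; transfer-perigee v_p = √[μ(2/r₁ − 1/a_t)] = 8967 m/s.
Δv₁ = v_p − v_c1 = 1530 m/s.

Δv ≈ 1530 m/s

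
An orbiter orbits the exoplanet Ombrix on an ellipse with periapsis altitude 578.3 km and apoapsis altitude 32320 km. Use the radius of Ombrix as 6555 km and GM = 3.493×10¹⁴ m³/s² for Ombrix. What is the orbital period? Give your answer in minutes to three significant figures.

T ≈ 618 minutes

r_p = 6555 + 578.3 = 7133.3 km = 7.1333×10⁶ m.
r_a = 6555 + 32320 = 38875 km = 3.8875×10⁷ m.
Semi-major axis a = (r_p + r_a)/2 = (7133.3 + 38875)/2 = 23004 km = 2.300×10⁷ m.
By Kepler's third law T = 2π√(a³/μ) = 2π × 5.904×10³ = 3.709×10⁴ s.
= 618.2 minutes.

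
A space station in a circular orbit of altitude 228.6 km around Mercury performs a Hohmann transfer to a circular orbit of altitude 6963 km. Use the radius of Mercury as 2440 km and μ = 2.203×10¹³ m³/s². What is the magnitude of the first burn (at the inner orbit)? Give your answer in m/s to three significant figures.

r₁ = 2440 + 228.6 = 2668.6 km = 2.6686×10⁶ m.
r₂ = 2440 + 6963 = 9403.0 km = 9.4030×10⁶ m.
Transfer ellipse a_t = (r₁ + r₂)/2 = 6.036×10⁶ m.
At r₁: circular v_c1 = √(μ/r₁) = 2873 m/s; transfer-periherm v_p = √[μ(2/r₁ − 1/a_t)] = 3586 m/s.
Δv₁ = v_p − v_c1 = 713.0 m/s.

Δv ≈ 713 m/s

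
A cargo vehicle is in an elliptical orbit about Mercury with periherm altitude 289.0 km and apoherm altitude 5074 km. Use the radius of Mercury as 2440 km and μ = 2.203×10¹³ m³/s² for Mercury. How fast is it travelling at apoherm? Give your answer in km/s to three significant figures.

r_p = 2440 + 289.0 = 2729.0 km = 2.7290×10⁶ m.
r_a = 2440 + 5074 = 7514.0 km = 7.5140×10⁶ m.
Semi-major axis a = (r_p + r_a)/2 = 5121.5 km = 5.122×10⁶ m.
Vis-viva: v² = μ(2/r − 1/a) = 2.203×10¹³ × (2.662×10⁻⁷ − 1.953×10⁻⁷) = 1.562×10⁶ m²/s².
v = 1250 m/s = 1.250 km/s.

v ≈ 1.25 km/s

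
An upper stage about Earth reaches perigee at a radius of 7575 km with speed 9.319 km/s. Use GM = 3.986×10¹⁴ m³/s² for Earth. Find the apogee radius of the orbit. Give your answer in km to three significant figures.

apogee radius ≈ 35800 km

r_p = 7.575×10⁶ m.
Specific energy ε = v²/2 − μ/r = -9.199×10⁶ J/kg, so a = −μ/(2ε) = 2.167×10⁷ m.
The apsides satisfy r_p + r_a = 2a, so the apogee radius is 2a − r_p = 3.576×10⁷ m = 35758 km.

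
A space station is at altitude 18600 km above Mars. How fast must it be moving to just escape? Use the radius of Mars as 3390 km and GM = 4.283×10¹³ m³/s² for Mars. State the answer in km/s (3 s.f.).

v_esc ≈ 1.97 km/s

r = 3390 + 18600 = 21990 km = 2.1990×10⁷ m.
Escape speed v_esc = √(2μ/r) = √(2 × 4.283×10¹³ / 2.199×10⁷) = √(3.895×10⁶) = 1974 m/s.
= 1.974 km/s.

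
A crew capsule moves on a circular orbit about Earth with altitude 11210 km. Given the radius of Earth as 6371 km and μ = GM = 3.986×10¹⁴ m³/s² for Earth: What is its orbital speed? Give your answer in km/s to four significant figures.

r = 6371 + 11210 = 17581 km = 1.7581×10⁷ m.
For a circular orbit v = √(μ/r) = √(3.986×10¹⁴ / 1.758×10⁷) = √(2.267×10⁷) = 4762 m/s.
That is 4.762 km/s.

v ≈ 4.762 km/s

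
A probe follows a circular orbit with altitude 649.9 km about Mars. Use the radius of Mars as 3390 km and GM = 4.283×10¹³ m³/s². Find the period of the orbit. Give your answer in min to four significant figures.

r = 3390 + 649.9 = 4039.9 km = 4.0399×10⁶ m.
Kepler's third law: T = 2π√(r³/μ) = 2π√((4.040×10⁶)³ / 4.283×10¹³).
r³/μ = 1.539×10⁶ s², so T = 2π × 1.241×10³ = 7.796×10³ s.
Converting: 7.796×10³ s ÷ 60.00 = 129.9 min.

T ≈ 129.9 min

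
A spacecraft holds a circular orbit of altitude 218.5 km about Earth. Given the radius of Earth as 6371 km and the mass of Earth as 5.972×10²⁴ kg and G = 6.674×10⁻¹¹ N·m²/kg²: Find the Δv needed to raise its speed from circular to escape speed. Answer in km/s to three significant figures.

μ = GM = 6.674×10⁻¹¹ × 5.972×10²⁴ = 3.986×10¹⁴ m³/s².
r = 6371 + 218.5 = 6589.5 km = 6.5895×10⁶ m.
Circular speed v_c = √(μ/r) = 7777 m/s.
Escape speed v_esc = √(2μ/r) = √2 × v_c = 11000 m/s.
Δv = v_esc − v_c = 3221 m/s = 3.221 km/s.

Δv ≈ 3.22 km/s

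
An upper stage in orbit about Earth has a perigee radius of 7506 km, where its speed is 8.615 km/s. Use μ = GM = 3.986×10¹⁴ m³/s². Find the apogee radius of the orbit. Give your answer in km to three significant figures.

r_p = 7.506×10⁶ m.
Specific energy ε = v²/2 − μ/r = -1.600×10⁷ J/kg, so a = −μ/(2ε) = 1.246×10⁷ m.
The apsides satisfy r_p + r_a = 2a, so the apogee radius is 2a − r_p = 1.741×10⁷ m = 17414 km.

apogee radius ≈ 17400 km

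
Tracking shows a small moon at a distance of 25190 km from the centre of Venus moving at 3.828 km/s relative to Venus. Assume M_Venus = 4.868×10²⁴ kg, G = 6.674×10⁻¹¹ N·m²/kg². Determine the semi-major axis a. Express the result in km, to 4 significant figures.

μ = GM = 6.674×10⁻¹¹ × 4.868×10²⁴ = 3.249×10¹⁴ m³/s².
r = 2.519×10⁷ m.
Specific orbital energy ε = v²/2 − μ/r = (3828)²/2 − 3.249×10¹⁴/2.519×10⁷ = -5.571×10⁶ J/kg.
Since ε = −μ/(2a), a = −μ/(2ε) = 2.916×10⁷ m = 29160 km.

a ≈ 29160 km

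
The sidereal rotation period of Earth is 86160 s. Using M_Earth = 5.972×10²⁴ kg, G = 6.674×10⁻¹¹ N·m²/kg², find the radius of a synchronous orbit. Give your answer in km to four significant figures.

μ = GM = 6.674×10⁻¹¹ × 5.972×10²⁴ = 3.986×10¹⁴ m³/s².
A synchronous orbit has period T, so by Kepler's third law a = (μT²/4π²)^(1/3).
μT²/4π² = 3.986×10¹⁴ × (8.616×10⁴)² / 39.48 = 7.495×10²² m³.
a = 4.216×10⁷ m = 42162 km.

r_sync ≈ 42160 km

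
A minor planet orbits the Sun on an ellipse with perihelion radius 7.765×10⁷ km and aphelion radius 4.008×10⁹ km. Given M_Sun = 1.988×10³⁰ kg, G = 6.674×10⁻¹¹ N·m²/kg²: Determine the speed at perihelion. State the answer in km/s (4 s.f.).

v ≈ 57.90 km/s

μ = GM = 6.674×10⁻¹¹ × 1.988×10³⁰ = 1.327×10²⁰ m³/s².
Semi-major axis a = (r_p + r_a)/2 = 2.0428×10⁹ km = 2.043×10¹² m.
Vis-viva: v² = μ(2/r − 1/a) = 1.327×10²⁰ × (2.576×10⁻¹¹ − 4.895×10⁻¹³) = 3.352×10⁹ m²/s².
v = 57900 m/s = 57.90 km/s.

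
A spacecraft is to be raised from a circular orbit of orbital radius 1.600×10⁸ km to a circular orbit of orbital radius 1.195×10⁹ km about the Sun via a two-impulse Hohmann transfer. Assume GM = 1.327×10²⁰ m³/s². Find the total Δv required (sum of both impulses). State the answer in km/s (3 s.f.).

Δv_total ≈ 14.9 km/s

r₁ = 1.600×10⁸ km = 1.600×10¹¹ m.
r₂ = 1.195×10⁹ km = 1.195×10¹² m.
Transfer ellipse a_t = (r₁ + r₂)/2 = 6.775×10¹¹ m.
At r₁: circular v_c1 = √(μ/r₁) = 28800 m/s; transfer-perihelion v_p = √[μ(2/r₁ − 1/a_t)] = 38250 m/s.
Δv₁ = v_p − v_c1 = 9449 m/s.
At r₂: circular v_c2 = √(μ/r₂) = 10540 m/s; transfer-aphelion v_a = √[μ(2/r₂ − 1/a_t)] = 5121 m/s.
Δv₂ = v_c2 − v_a = 5417 m/s.
Total Δv = Δv₁ + Δv₂ = 14870 m/s = 14.87 km/s.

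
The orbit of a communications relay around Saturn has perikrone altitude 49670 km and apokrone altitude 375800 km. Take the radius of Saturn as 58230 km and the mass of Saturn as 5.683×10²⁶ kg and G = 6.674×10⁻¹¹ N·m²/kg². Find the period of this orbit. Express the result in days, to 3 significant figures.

T ≈ 1.67 days

μ = GM = 6.674×10⁻¹¹ × 5.683×10²⁶ = 3.793×10¹⁶ m³/s².
r_p = 58230 + 49670 = 107900 km = 1.0790×10⁸ m.
r_a = 58230 + 375800 = 434030 km = 4.3403×10⁸ m.
Semi-major axis a = (r_p + r_a)/2 = (1.0790×10⁵ + 4.3403×10⁵)/2 = 2.7096×10⁵ km = 2.710×10⁸ m.
By Kepler's third law T = 2π√(a³/μ) = 2π × 2.290×10⁴ = 1.439×10⁵ s.
= 1.666 days.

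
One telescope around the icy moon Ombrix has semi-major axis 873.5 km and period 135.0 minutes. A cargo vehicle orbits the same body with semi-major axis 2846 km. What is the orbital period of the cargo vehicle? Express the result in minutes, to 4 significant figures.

Kepler's third law: T² ∝ a³, so T₂ = T₁ (a₂/a₁)^(3/2).
a₂/a₁ = 3.258, (a₂/a₁)^(3/2) = 5.881.
T₂ = 135.0 × 5.881 = 793.9 minutes.

T₂ ≈ 793.9 minutes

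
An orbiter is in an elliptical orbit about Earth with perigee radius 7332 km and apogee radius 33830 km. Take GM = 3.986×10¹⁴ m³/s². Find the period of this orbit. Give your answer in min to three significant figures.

Semi-major axis a = (r_p + r_a)/2 = (7332.0 + 33830)/2 = 20581 km = 2.058×10⁷ m.
By Kepler's third law T = 2π√(a³/μ) = 2π × 4.677×10³ = 2.938×10⁴ s.
= 489.7 min.

T ≈ 490 min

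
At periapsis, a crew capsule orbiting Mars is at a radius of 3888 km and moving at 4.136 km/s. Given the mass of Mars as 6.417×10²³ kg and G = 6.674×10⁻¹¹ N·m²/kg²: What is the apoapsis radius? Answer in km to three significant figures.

apoapsis radius ≈ 13500 km

μ = GM = 6.674×10⁻¹¹ × 6.417×10²³ = 4.283×10¹³ m³/s².
r_p = 3.888×10⁶ m.
Specific energy ε = v²/2 − μ/r = -2.462×10⁶ J/kg, so a = −μ/(2ε) = 8.698×10⁶ m.
The apsides satisfy r_p + r_a = 2a, so the apoapsis radius is 2a − r_p = 1.351×10⁷ m = 13508 km.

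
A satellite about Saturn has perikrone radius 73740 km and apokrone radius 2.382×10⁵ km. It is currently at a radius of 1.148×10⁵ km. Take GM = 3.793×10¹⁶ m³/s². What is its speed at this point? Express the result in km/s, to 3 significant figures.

v ≈ 20.4 km/s

Semi-major axis a = (r_p + r_a)/2 = 1.5597×10⁵ km = 1.560×10⁸ m.
Vis-viva: v² = μ(2/r − 1/a) = 3.793×10¹⁶ × (1.742×10⁻⁸ − 6.411×10⁻⁹) = 4.176×10⁸ m²/s².
v = 20440 m/s = 20.44 km/s.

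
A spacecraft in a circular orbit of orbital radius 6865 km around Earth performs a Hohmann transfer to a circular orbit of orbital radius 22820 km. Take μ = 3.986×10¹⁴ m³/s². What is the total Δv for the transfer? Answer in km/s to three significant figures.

Δv_total ≈ 3.17 km/s

r₁ = 6865 km = 6.865×10⁶ m.
r₂ = 22820 km = 2.282×10⁷ m.
Transfer ellipse a_t = (r₁ + r₂)/2 = 1.484×10⁷ m.
At r₁: circular v_c1 = √(μ/r₁) = 7620 m/s; transfer-perigee v_p = √[μ(2/r₁ − 1/a_t)] = 9448 m/s.
Δv₁ = v_p − v_c1 = 1828 m/s.
At r₂: circular v_c2 = √(μ/r₂) = 4179 m/s; transfer-apogee v_a = √[μ(2/r₂ − 1/a_t)] = 2842 m/s.
Δv₂ = v_c2 − v_a = 1337 m/s.
Total Δv = Δv₁ + Δv₂ = 3165 m/s = 3.165 km/s.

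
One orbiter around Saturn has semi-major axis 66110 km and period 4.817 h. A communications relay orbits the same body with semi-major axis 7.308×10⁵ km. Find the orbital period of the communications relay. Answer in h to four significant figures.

T₂ ≈ 177.0 h

Kepler's third law: T² ∝ a³, so T₂ = T₁ (a₂/a₁)^(3/2).
a₂/a₁ = 11.05, (a₂/a₁)^(3/2) = 36.75.
T₂ = 4.817 × 36.75 = 177.0 h.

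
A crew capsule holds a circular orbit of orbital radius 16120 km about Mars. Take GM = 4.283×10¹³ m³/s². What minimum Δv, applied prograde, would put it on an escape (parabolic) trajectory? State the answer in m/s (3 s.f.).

r = 16120 km = 1.612×10⁷ m.
Circular speed v_c = √(μ/r) = 1630 m/s.
Escape speed v_esc = √(2μ/r) = √2 × v_c = 2305 m/s.
Δv = v_esc − v_c = 675.2 m/s.

Δv ≈ 675 m/s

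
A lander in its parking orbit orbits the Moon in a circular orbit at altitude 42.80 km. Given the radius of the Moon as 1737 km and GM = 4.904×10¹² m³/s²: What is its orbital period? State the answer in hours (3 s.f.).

r = 1737 + 42.80 = 1779.8 km = 1.7798×10⁶ m.
Kepler's third law: T = 2π√(r³/μ) = 2π√((1.780×10⁶)³ / 4.904×10¹²).
r³/μ = 1.150×10⁶ s², so T = 2π × 1.072×10³ = 6.737×10³ s.
Converting: 6.737×10³ s ÷ 3600 = 1.871 hours.

T ≈ 1.87 hours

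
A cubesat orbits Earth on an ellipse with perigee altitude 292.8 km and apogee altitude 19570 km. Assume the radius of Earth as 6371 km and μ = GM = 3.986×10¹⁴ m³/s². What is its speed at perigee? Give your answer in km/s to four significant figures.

v ≈ 9.756 km/s

r_p = 6371 + 292.8 = 6663.8 km = 6.6638×10⁶ m.
r_a = 6371 + 19570 = 25941 km = 2.5941×10⁷ m.
Semi-major axis a = (r_p + r_a)/2 = 16302 km = 1.630×10⁷ m.
Vis-viva: v² = μ(2/r − 1/a) = 3.986×10¹⁴ × (3.001×10⁻⁷ − 6.134×10⁻⁸) = 9.518×10⁷ m²/s².
v = 9756 m/s = 9.756 km/s.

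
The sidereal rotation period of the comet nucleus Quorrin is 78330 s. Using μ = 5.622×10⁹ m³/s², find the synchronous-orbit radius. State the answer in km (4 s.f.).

A synchronous orbit has period T, so by Kepler's third law a = (μT²/4π²)^(1/3).
μT²/4π² = 5.622×10⁹ × (7.833×10⁴)² / 39.48 = 8.738×10¹⁷ m³.
a = 9.560×10⁵ m = 956.01 km.

r_sync ≈ 956.0 km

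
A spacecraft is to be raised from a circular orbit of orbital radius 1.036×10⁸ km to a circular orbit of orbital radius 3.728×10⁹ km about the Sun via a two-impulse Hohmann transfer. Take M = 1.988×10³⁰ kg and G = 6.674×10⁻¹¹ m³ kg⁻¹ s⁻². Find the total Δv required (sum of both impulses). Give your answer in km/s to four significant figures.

Δv_total ≈ 18.71 km/s

μ = GM = 6.674×10⁻¹¹ × 1.988×10³⁰ = 1.327×10²⁰ m³/s².
r₁ = 1.036×10⁸ km = 1.036×10¹¹ m.
r₂ = 3.728×10⁹ km = 3.728×10¹² m.
Transfer ellipse a_t = (r₁ + r₂)/2 = 1.916×10¹² m.
At r₁: circular v_c1 = √(μ/r₁) = 35790 m/s; transfer-perihelion v_p = √[μ(2/r₁ − 1/a_t)] = 49920 m/s.
Δv₁ = v_p − v_c1 = 14130 m/s.
At r₂: circular v_c2 = √(μ/r₂) = 5966 m/s; transfer-aphelion v_a = √[μ(2/r₂ − 1/a_t)] = 1387 m/s.
Δv₂ = v_c2 − v_a = 4578 m/s.
Total Δv = Δv₁ + Δv₂ = 18710 m/s = 18.71 km/s.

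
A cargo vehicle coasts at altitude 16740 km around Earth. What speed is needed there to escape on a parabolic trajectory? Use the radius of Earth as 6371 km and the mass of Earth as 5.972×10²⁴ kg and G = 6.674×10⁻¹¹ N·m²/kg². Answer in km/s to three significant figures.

μ = GM = 6.674×10⁻¹¹ × 5.972×10²⁴ = 3.986×10¹⁴ m³/s².
r = 6371 + 16740 = 23111 km = 2.3111×10⁷ m.
Escape speed v_esc = √(2μ/r) = √(2 × 3.986×10¹⁴ / 2.311×10⁷) = √(3.449×10⁷) = 5873 m/s.
= 5.873 km/s.

v_esc ≈ 5.87 km/s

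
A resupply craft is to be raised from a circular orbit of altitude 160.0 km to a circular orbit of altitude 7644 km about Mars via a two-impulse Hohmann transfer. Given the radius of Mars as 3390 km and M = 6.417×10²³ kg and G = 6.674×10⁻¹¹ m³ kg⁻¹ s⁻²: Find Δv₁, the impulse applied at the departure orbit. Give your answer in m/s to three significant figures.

Δv ≈ 799 m/s

μ = GM = 6.674×10⁻¹¹ × 6.417×10²³ = 4.283×10¹³ m³/s².
r₁ = 3390 + 160.0 = 3550.0 km = 3.5500×10⁶ m.
r₂ = 3390 + 7644 = 11034 km = 1.1034×10⁷ m.
Transfer ellipse a_t = (r₁ + r₂)/2 = 7.292×10⁶ m.
At r₁: circular v_c1 = √(μ/r₁) = 3473 m/s; transfer-periapsis v_p = √[μ(2/r₁ − 1/a_t)] = 4273 m/s.
Δv₁ = v_p − v_c1 = 799.2 m/s.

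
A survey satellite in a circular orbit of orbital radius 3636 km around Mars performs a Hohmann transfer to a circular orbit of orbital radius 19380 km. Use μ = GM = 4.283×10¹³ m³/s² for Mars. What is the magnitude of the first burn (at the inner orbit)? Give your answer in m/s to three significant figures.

r₁ = 3636 km = 3.636×10⁶ m.
r₂ = 19380 km = 1.938×10⁷ m.
Transfer ellipse a_t = (r₁ + r₂)/2 = 1.151×10⁷ m.
At r₁: circular v_c1 = √(μ/r₁) = 3432 m/s; transfer-periapsis v_p = √[μ(2/r₁ − 1/a_t)] = 4454 m/s.
Δv₁ = v_p − v_c1 = 1022 m/s.

Δv ≈ 1020 m/s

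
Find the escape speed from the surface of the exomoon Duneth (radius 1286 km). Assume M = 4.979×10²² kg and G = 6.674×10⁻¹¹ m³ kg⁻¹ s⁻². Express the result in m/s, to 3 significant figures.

v_esc ≈ 2270 m/s

μ = GM = 6.674×10⁻¹¹ × 4.979×10²² = 3.323×10¹² m³/s².
r = R = 1.286×10⁶ m.
Escape speed v_esc = √(2μ/r) = √(2 × 3.323×10¹² / 1.286×10⁶) = √(5.168×10⁶) = 2273 m/s.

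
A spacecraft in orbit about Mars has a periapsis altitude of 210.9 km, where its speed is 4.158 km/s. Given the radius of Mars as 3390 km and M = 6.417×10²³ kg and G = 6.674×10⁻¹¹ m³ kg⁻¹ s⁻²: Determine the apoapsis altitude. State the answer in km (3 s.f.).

apoapsis altitude ≈ 6190 km

μ = GM = 6.674×10⁻¹¹ × 6.417×10²³ = 4.283×10¹³ m³/s².
r_p = 3390 + 210.9 = 3600.9 km = 3.601×10⁶ m.
Specific energy ε = v²/2 − μ/r = -3.249×10⁶ J/kg, so a = −μ/(2ε) = 6.591×10⁶ m.
The apsides satisfy r_p + r_a = 2a, so the apoapsis radius is 2a − r_p = 9.581×10⁶ m = 9580.9 km.
Apoapsis altitude = 9580.9 − 3390 = 6190.9 km.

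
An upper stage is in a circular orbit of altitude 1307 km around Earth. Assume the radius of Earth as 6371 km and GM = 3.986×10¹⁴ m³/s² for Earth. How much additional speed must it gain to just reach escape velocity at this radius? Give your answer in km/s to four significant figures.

r = 6371 + 1307 = 7678.0 km = 7.6780×10⁶ m.
Circular speed v_c = √(μ/r) = 7205 m/s.
Escape speed v_esc = √(2μ/r) = √2 × v_c = 10190 m/s.
Δv = v_esc − v_c = 2984 m/s = 2.984 km/s.

Δv ≈ 2.984 km/s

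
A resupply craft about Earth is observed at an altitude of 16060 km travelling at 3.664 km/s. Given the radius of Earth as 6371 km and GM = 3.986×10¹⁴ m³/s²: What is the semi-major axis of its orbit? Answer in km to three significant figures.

r = 6371 + 16060 = 22431 km = 2.243×10⁷ m.
Vis-viva rearranged: 1/a = 2/r − v²/μ = 8.916×10⁻⁸ − 3.368×10⁻⁸ = 5.548×10⁻⁸ m⁻¹.
a = 1.802×10⁷ m = 18024 km.

a ≈ 18000 km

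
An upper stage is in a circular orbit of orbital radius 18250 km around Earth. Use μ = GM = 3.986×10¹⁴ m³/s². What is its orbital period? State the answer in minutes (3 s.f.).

r = 18250 km = 1.825×10⁷ m.
Kepler's third law: T = 2π√(r³/μ) = 2π√((1.825×10⁷)³ / 3.986×10¹⁴).
r³/μ = 1.525×10⁷ s², so T = 2π × 3.905×10³ = 2.454×10⁴ s.
Converting: 2.454×10⁴ s ÷ 60.00 = 408.9 minutes.

T ≈ 409 minutes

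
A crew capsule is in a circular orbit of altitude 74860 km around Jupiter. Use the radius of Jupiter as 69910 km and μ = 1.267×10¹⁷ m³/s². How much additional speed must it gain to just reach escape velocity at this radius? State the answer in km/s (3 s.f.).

Δv ≈ 12.3 km/s

r = 69910 + 74860 = 144770 km = 1.4477×10⁸ m.
Circular speed v_c = √(μ/r) = 29580 m/s.
Escape speed v_esc = √(2μ/r) = √2 × v_c = 41840 m/s.
Δv = v_esc − v_c = 12250 m/s = 12.25 km/s.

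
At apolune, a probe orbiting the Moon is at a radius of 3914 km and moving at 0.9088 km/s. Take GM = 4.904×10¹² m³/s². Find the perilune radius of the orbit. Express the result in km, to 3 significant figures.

r_a = 3.914×10⁶ m.
Specific energy ε = v²/2 − μ/r = -8.400×10⁵ J/kg, so a = −μ/(2ε) = 2.919×10⁶ m.
The apsides satisfy r_p + r_a = 2a, so the perilune radius is 2a − r_a = 1.924×10⁶ m = 1924.2 km.

perilune radius ≈ 1920 km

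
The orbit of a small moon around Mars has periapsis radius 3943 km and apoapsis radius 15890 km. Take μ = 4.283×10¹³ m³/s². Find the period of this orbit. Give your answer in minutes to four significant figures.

T ≈ 499.7 minutes

Semi-major axis a = (r_p + r_a)/2 = (3943.0 + 15890)/2 = 9916.5 km = 9.916×10⁶ m.
By Kepler's third law T = 2π√(a³/μ) = 2π × 4.772×10³ = 2.998×10⁴ s.
= 499.7 minutes.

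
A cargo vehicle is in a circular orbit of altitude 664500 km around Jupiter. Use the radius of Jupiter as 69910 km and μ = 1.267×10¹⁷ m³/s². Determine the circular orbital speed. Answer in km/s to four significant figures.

v ≈ 13.13 km/s

r = 69910 + 664500 = 734410 km = 7.3441×10⁸ m.
For a circular orbit v = √(μ/r) = √(1.267×10¹⁷ / 7.344×10⁸) = √(1.725×10⁸) = 13130 m/s.
That is 13.13 km/s.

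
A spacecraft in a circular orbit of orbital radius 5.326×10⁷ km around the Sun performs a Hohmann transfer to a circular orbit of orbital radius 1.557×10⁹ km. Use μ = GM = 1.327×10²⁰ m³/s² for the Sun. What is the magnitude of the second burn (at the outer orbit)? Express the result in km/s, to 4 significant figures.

Δv ≈ 6.857 km/s

r₁ = 5.326×10⁷ km = 5.326×10¹⁰ m.
r₂ = 1.557×10⁹ km = 1.557×10¹² m.
Transfer ellipse a_t = (r₁ + r₂)/2 = 8.051×10¹¹ m.
At r₁: circular v_c1 = √(μ/r₁) = 49920 m/s; transfer-perihelion v_p = √[μ(2/r₁ − 1/a_t)] = 69410 m/s.
At r₂: circular v_c2 = √(μ/r₂) = 9232 m/s; transfer-aphelion v_a = √[μ(2/r₂ − 1/a_t)] = 2374 m/s.
Δv₂ = v_c2 − v_a = 6857 m/s.
= 6.857 km/s.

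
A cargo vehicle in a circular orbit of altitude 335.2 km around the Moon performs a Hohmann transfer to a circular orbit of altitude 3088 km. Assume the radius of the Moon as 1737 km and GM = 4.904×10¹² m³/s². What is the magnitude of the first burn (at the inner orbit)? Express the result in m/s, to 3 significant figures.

r₁ = 1737 + 335.2 = 2072.2 km = 2.0722×10⁶ m.
r₂ = 1737 + 3088 = 4825.0 km = 4.8250×10⁶ m.
Transfer ellipse a_t = (r₁ + r₂)/2 = 3.449×10⁶ m.
At r₁: circular v_c1 = √(μ/r₁) = 1538 m/s; transfer-perilune v_p = √[μ(2/r₁ − 1/a_t)] = 1820 m/s.
Δv₁ = v_p − v_c1 = 281.3 m/s.

Δv ≈ 281 m/s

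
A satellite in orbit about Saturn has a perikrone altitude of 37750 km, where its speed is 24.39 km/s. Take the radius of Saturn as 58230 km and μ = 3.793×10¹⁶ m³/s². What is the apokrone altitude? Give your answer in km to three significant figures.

r_p = 58230 + 37750 = 95980 km = 9.598×10⁷ m.
Specific energy ε = v²/2 − μ/r = -9.775×10⁷ J/kg, so a = −μ/(2ε) = 1.940×10⁸ m.
The apsides satisfy r_p + r_a = 2a, so the apokrone radius is 2a − r_p = 2.920×10⁸ m = 2.9205×10⁵ km.
Apokrone altitude = 2.9205×10⁵ − 58230 = 2.3382×10⁵ km.

apokrone altitude ≈ 2.34×10⁵ km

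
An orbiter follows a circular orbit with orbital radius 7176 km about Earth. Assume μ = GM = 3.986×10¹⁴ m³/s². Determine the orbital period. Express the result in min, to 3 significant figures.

r = 7176 km = 7.176×10⁶ m.
Kepler's third law: T = 2π√(r³/μ) = 2π√((7.176×10⁶)³ / 3.986×10¹⁴).
r³/μ = 9.271×10⁵ s², so T = 2π × 9.628×10² = 6.050×10³ s.
Converting: 6.050×10³ s ÷ 60.00 = 100.8 min.

T ≈ 101 min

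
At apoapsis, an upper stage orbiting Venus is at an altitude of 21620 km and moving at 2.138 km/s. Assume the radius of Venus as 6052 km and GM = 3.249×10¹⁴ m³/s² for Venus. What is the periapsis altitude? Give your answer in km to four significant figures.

periapsis altitude ≈ 636.6 km

r_a = 6052 + 21620 = 27672 km = 2.767×10⁷ m.
Specific energy ε = v²/2 − μ/r = -9.456×10⁶ J/kg, so a = −μ/(2ε) = 1.718×10⁷ m.
The apsides satisfy r_p + r_a = 2a, so the periapsis radius is 2a − r_a = 6.689×10⁶ m = 6688.6 km.
Periapsis altitude = 6688.6 − 6052 = 636.63 km.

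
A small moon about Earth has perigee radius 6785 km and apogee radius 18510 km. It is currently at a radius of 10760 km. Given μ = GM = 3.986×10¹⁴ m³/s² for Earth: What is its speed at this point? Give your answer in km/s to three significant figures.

Semi-major axis a = (r_p + r_a)/2 = 12648 km = 1.265×10⁷ m.
Vis-viva: v² = μ(2/r − 1/a) = 3.986×10¹⁴ × (1.859×10⁻⁷ − 7.907×10⁻⁸) = 4.257×10⁷ m²/s².
v = 6525 m/s = 6.525 km/s.

v ≈ 6.52 km/s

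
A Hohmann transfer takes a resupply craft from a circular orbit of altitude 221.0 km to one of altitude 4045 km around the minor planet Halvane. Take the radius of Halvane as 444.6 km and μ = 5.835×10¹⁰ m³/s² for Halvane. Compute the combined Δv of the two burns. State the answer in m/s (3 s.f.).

r₁ = 444.6 + 221.0 = 665.60 km = 6.6560×10⁵ m.
r₂ = 444.6 + 4045 = 4489.6 km = 4.4896×10⁶ m.
Transfer ellipse a_t = (r₁ + r₂)/2 = 2.578×10⁶ m.
At r₁: circular v_c1 = √(μ/r₁) = 296.1 m/s; transfer-periapsis v_p = √[μ(2/r₁ − 1/a_t)] = 390.8 m/s.
Δv₁ = v_p − v_c1 = 94.68 m/s.
At r₂: circular v_c2 = √(μ/r₂) = 114.0 m/s; transfer-apoapsis v_a = √[μ(2/r₂ − 1/a_t)] = 57.93 m/s.
Δv₂ = v_c2 − v_a = 56.07 m/s.
Total Δv = Δv₁ + Δv₂ = 150.7 m/s.

Δv_total ≈ 151 m/s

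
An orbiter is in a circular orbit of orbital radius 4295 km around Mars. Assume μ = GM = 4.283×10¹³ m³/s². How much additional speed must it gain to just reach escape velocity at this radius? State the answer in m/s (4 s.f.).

r = 4295 km = 4.295×10⁶ m.
Circular speed v_c = √(μ/r) = 3158 m/s.
Escape speed v_esc = √(2μ/r) = √2 × v_c = 4466 m/s.
Δv = v_esc − v_c = 1308 m/s.

Δv ≈ 1308 m/s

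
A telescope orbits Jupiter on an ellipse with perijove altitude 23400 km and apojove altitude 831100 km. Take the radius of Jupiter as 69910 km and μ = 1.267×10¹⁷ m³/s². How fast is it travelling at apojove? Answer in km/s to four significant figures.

r_p = 69910 + 23400 = 93310 km = 9.3310×10⁷ m.
r_a = 69910 + 831100 = 901010 km = 9.0101×10⁸ m.
Semi-major axis a = (r_p + r_a)/2 = 4.9716×10⁵ km = 4.972×10⁸ m.
Vis-viva: v² = μ(2/r − 1/a) = 1.267×10¹⁷ × (2.220×10⁻⁹ − 2.011×10⁻⁹) = 2.639×10⁷ m²/s².
v = 5137 m/s = 5.137 km/s.

v ≈ 5.137 km/s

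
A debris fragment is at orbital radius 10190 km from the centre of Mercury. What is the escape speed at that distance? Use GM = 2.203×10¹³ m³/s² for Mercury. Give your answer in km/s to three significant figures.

r = 10190 km = 1.019×10⁷ m.
Escape speed v_esc = √(2μ/r) = √(2 × 2.203×10¹³ / 1.019×10⁷) = √(4.324×10⁶) = 2079 m/s.
= 2.079 km/s.

v_esc ≈ 2.08 km/s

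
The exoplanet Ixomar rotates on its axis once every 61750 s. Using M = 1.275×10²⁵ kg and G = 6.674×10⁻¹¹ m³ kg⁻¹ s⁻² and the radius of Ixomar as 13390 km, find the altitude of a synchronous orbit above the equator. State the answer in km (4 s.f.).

μ = GM = 6.674×10⁻¹¹ × 1.275×10²⁵ = 8.509×10¹⁴ m³/s².
A synchronous orbit has period T, so by Kepler's third law a = (μT²/4π²)^(1/3).
μT²/4π² = 8.509×10¹⁴ × (6.175×10⁴)² / 39.48 = 8.219×10²² m³.
a = 4.348×10⁷ m = 43478 km.
Altitude h = a − R = 43478 − 13390 = 30088 km.

h_sync ≈ 30090 km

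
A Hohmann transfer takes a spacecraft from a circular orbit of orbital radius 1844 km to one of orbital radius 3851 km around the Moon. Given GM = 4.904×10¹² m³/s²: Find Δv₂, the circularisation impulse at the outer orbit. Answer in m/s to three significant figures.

Δv ≈ 220 m/s

r₁ = 1844 km = 1.844×10⁶ m.
r₂ = 3851 km = 3.851×10⁶ m.
Transfer ellipse a_t = (r₁ + r₂)/2 = 2.848×10⁶ m.
At r₁: circular v_c1 = √(μ/r₁) = 1631 m/s; transfer-perilune v_p = √[μ(2/r₁ − 1/a_t)] = 1896 m/s.
At r₂: circular v_c2 = √(μ/r₂) = 1128 m/s; transfer-apolune v_a = √[μ(2/r₂ − 1/a_t)] = 908.1 m/s.
Δv₂ = v_c2 − v_a = 220.4 m/s.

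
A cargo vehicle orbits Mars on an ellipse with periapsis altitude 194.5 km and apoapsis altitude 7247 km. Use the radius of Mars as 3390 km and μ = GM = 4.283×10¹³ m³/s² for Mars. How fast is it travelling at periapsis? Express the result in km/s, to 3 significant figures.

v ≈ 4.23 km/s

r_p = 3390 + 194.5 = 3584.5 km = 3.5845×10⁶ m.
r_a = 3390 + 7247 = 10637 km = 1.0637×10⁷ m.
Semi-major axis a = (r_p + r_a)/2 = 7110.8 km = 7.111×10⁶ m.
Vis-viva: v² = μ(2/r − 1/a) = 4.283×10¹³ × (5.580×10⁻⁷ − 1.406×10⁻⁷) = 1.787×10⁷ m²/s².
v = 4228 m/s = 4.228 km/s.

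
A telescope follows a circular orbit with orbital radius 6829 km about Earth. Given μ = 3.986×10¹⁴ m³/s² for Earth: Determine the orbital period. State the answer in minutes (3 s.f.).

r = 6829 km = 6.829×10⁶ m.
Kepler's third law: T = 2π√(r³/μ) = 2π√((6.829×10⁶)³ / 3.986×10¹⁴).
r³/μ = 7.990×10⁵ s², so T = 2π × 8.939×10² = 5.616×10³ s.
Converting: 5.616×10³ s ÷ 60.00 = 93.60 minutes.

T ≈ 93.6 minutes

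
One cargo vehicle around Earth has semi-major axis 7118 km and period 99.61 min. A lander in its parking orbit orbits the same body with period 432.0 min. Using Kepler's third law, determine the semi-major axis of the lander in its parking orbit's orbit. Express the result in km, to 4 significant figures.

a₂ ≈ 18930 km

Kepler's third law: a³ ∝ T², so a₂ = a₁ (T₂/T₁)^(2/3).
T₂/T₁ = 4.337, (T₂/T₁)^(2/3) = 2.659.
a₂ = 7118 × 2.659 = 18930 km.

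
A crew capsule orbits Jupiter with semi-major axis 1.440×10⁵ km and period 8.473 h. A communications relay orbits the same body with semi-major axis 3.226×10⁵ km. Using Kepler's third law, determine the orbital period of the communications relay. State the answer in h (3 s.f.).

Kepler's third law: T² ∝ a³, so T₂ = T₁ (a₂/a₁)^(3/2).
a₂/a₁ = 2.240, (a₂/a₁)^(3/2) = 3.353.
T₂ = 8.473 × 3.353 = 28.41 h.

T₂ ≈ 28.4 h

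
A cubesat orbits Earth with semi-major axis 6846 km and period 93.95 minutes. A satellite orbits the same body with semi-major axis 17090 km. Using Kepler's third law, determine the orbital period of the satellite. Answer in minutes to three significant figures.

T₂ ≈ 371 minutes

Kepler's third law: T² ∝ a³, so T₂ = T₁ (a₂/a₁)^(3/2).
a₂/a₁ = 2.496, (a₂/a₁)^(3/2) = 3.944.
T₂ = 93.95 × 3.944 = 370.6 minutes.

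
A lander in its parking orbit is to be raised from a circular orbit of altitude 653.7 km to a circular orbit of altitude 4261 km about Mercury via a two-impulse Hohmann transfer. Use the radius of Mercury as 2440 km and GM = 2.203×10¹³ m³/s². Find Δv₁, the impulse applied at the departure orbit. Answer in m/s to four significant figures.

Δv ≈ 453.0 m/s

r₁ = 2440 + 653.7 = 3093.7 km = 3.0937×10⁶ m.
r₂ = 2440 + 4261 = 6701.0 km = 6.7010×10⁶ m.
Transfer ellipse a_t = (r₁ + r₂)/2 = 4.897×10⁶ m.
At r₁: circular v_c1 = √(μ/r₁) = 2669 m/s; transfer-periherm v_p = √[μ(2/r₁ − 1/a_t)] = 3121 m/s.
Δv₁ = v_p − v_c1 = 453.0 m/s.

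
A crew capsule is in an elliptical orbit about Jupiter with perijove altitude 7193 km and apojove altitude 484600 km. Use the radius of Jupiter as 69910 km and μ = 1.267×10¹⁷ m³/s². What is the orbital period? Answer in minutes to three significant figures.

r_p = 69910 + 7193 = 77103 km = 7.7103×10⁷ m.
r_a = 69910 + 484600 = 554510 km = 5.5451×10⁸ m.
Semi-major axis a = (r_p + r_a)/2 = (77103 + 5.5451×10⁵)/2 = 3.1581×10⁵ km = 3.158×10⁸ m.
By Kepler's third law T = 2π√(a³/μ) = 2π × 1.577×10⁴ = 9.907×10⁴ s.
= 1651 minutes.

T ≈ 1650 minutes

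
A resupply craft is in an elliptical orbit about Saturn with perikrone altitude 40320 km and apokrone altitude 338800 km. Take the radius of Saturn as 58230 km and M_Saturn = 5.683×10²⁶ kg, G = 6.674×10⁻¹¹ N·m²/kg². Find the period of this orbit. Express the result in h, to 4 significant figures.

μ = GM = 6.674×10⁻¹¹ × 5.683×10²⁶ = 3.793×10¹⁶ m³/s².
r_p = 58230 + 40320 = 98550 km = 9.8550×10⁷ m.
r_a = 58230 + 338800 = 397030 km = 3.9703×10⁸ m.
Semi-major axis a = (r_p + r_a)/2 = (98550 + 3.9703×10⁵)/2 = 2.4779×10⁵ km = 2.478×10⁸ m.
By Kepler's third law T = 2π√(a³/μ) = 2π × 2.003×10⁴ = 1.258×10⁵ s.
= 34.96 h.

T ≈ 34.96 h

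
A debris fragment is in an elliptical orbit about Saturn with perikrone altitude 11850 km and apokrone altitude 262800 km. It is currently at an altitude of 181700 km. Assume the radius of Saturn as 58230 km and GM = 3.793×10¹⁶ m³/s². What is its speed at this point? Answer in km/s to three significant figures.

r_p = 58230 + 11850 = 70080 km = 7.0080×10⁷ m.
r_a = 58230 + 262800 = 321030 km = 3.2103×10⁸ m.
r = 58230 + 181700 = 2.3993×10⁵ km = 2.399×10⁸ m.
Semi-major axis a = (r_p + r_a)/2 = 1.9556×10⁵ km = 1.956×10⁸ m.
Vis-viva: v² = μ(2/r − 1/a) = 3.793×10¹⁶ × (8.336×10⁻⁹ − 5.114×10⁻⁹) = 1.222×10⁸ m²/s².
v = 11060 m/s = 11.06 km/s.

v ≈ 11.1 km/s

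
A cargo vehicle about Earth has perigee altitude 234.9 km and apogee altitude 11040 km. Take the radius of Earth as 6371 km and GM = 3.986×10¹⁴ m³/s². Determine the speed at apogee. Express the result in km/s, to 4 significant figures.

r_p = 6371 + 234.9 = 6605.9 km = 6.6059×10⁶ m.
r_a = 6371 + 11040 = 17411 km = 1.7411×10⁷ m.
Semi-major axis a = (r_p + r_a)/2 = 12008 km = 1.201×10⁷ m.
Vis-viva: v² = μ(2/r − 1/a) = 3.986×10¹⁴ × (1.149×10⁻⁷ − 8.327×10⁻⁸) = 1.259×10⁷ m²/s².
v = 3549 m/s = 3.549 km/s.

v ≈ 3.549 km/s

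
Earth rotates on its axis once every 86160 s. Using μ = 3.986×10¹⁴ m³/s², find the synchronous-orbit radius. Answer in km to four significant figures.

r_sync ≈ 42160 km

A synchronous orbit has period T, so by Kepler's third law a = (μT²/4π²)^(1/3).
μT²/4π² = 3.986×10¹⁴ × (8.616×10⁴)² / 39.48 = 7.495×10²² m³.
a = 4.216×10⁷ m = 42163 km.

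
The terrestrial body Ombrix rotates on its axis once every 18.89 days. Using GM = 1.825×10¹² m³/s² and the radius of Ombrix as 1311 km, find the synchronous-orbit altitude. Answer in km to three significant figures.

T = 18.89 days = 1.632×10⁶ s.
A synchronous orbit has period T, so by Kepler's third law a = (μT²/4π²)^(1/3).
μT²/4π² = 1.825×10¹² × (1.632×10⁶)² / 39.48 = 1.231×10²³ m³.
a = 4.975×10⁷ m = 49751 km.
Altitude h = a − R = 49751 − 1311 = 48440 km.

h_sync ≈ 48400 km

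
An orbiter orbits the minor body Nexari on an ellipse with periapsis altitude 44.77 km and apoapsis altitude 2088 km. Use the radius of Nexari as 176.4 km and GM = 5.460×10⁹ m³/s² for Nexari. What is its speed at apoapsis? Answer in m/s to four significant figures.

v ≈ 20.71 m/s

r_p = 176.4 + 44.77 = 221.17 km = 2.2117×10⁵ m.
r_a = 176.4 + 2088 = 2264.4 km = 2.2644×10⁶ m.
Semi-major axis a = (r_p + r_a)/2 = 1242.8 km = 1.243×10⁶ m.
Vis-viva: v² = μ(2/r − 1/a) = 5.460×10⁹ × (8.832×10⁻⁷ − 8.046×10⁻⁷) = 4.291×10² m²/s².
v = 20.71 m/s.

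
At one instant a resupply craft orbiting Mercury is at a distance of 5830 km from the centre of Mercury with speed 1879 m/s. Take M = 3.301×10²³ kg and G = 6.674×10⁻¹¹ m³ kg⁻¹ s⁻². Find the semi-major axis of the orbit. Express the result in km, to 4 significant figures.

a ≈ 5471 km

μ = GM = 6.674×10⁻¹¹ × 3.301×10²³ = 2.203×10¹³ m³/s².
r = 5.830×10⁶ m.
Specific orbital energy ε = v²/2 − μ/r = (1879)²/2 − 2.203×10¹³/5.830×10⁶ = -2.014×10⁶ J/kg.
Since ε = −μ/(2a), a = −μ/(2ε) = 5.471×10⁶ m = 5470.6 km.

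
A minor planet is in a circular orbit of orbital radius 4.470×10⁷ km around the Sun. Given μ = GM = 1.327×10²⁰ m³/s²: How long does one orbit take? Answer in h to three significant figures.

r = 4.470×10⁷ km = 4.470×10¹⁰ m.
Kepler's third law: T = 2π√(r³/μ) = 2π√((4.470×10¹⁰)³ / 1.327×10²⁰).
r³/μ = 6.731×10¹¹ s², so T = 2π × 8.204×10⁵ = 5.155×10⁶ s.
Converting: 5.155×10⁶ s ÷ 3600 = 1432 h.

T ≈ 1430 h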